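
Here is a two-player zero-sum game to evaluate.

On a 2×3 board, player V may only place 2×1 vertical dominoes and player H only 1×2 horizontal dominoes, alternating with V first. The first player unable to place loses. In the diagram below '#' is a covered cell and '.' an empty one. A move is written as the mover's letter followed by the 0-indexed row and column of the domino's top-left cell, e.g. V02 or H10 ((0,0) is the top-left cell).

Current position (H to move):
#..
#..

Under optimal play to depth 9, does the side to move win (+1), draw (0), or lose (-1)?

[#../#..] H move#1: H01:+1/###/#..*, H11:+1/#../###
[###/#..] end (terminal -1, V#2); searched #../#.. to 9

value(#../#.., H) = +1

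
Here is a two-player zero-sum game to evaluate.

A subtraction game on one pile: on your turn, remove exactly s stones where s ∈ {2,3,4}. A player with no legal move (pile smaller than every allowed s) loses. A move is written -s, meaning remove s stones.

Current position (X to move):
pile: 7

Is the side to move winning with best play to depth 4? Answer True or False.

[7] X move#1: -2:-1/5*, -3:-1/4, -4:-1/3
[5] O move#2: -2:-1/3, -3:-1/2, -4:+1/1*
[1] end (terminal -1, X#3); searched 7 to 4

X winning at [7]: False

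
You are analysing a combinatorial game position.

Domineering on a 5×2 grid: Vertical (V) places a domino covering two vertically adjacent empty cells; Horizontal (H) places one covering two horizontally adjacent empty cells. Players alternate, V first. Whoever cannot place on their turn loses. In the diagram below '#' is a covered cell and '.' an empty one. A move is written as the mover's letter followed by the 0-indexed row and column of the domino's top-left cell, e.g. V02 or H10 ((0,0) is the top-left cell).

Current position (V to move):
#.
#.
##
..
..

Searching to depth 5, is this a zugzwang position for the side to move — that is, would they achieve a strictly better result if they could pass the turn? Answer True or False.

zugzwang(#./#./##/../.., V) = False

[#./#./##/../..] V move#1: V01:-1/##/##/##/../.., V30:+1/#./#./##/#./#.*, V31:+1/#./#./##/.#/.#
[#./#./##/#./#.] end (terminal -1, H#2); searched #./#./##/../.. to 5
if V skipped the turn, H would face:
~ [#./#./##/../..] H move#1: H30:+1/#./#./##/##/..*, H40:+1/#./#./##/../##
~ [#./#./##/##/..] V move#2: V01:-1/##/##/##/##/..*
~ [##/##/##/##/..] H move#3: H40:+1/##/##/##/##/##*
~ [##/##/##/##/##] end (terminal -1, V#4); searched #./#./##/../.. to 5
compare (V): move=+1 vs pass=-1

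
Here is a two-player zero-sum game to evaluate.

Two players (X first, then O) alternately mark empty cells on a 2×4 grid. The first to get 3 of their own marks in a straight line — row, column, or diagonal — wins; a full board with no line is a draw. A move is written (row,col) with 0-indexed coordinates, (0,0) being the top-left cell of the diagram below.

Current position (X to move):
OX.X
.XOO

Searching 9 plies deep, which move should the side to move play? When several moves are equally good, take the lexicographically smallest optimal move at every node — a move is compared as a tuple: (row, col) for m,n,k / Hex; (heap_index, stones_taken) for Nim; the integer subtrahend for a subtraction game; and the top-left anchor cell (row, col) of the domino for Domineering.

[OX.X/.XOO] X move#1: (0,2):+1/OXXX/.XOO*, (1,0):+0/OX.X/XXOO
[OXXX/.XOO] end (terminal -1, O#2); searched OX.X/.XOO to 9

X's best at [OX.X/.XOO]: (0,2)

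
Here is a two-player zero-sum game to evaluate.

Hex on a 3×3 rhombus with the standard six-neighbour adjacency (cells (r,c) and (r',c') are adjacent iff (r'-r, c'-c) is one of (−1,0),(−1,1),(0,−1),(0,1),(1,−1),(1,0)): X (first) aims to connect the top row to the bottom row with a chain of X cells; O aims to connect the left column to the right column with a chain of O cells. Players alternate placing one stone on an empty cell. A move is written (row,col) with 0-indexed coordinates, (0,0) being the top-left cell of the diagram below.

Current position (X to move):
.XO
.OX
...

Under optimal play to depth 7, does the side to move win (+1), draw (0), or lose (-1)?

p1 X@[.XO/.OX/...]: (0,0)[XXO/.OX/...]-1* (1,0)[.XO/XOX/...]-1 (2,0)[.XO/.OX/X..]-1 (2,1)[.XO/.OX/.X.]-1 (2,2)[.XO/.OX/..X]-1
p2 O@[XXO/.OX/...]: (1,0)[XXO/OOX/...]+1* (2,0)[XXO/.OX/O..]+1 (2,1)[XXO/.OX/.O.]+1 (2,2)[XXO/.OX/..O]+1
p3 X@[XXO/OOX/...] terminal -1; root [.XO/.OX/...] d7

value(.XO/.OX/..., X) = -1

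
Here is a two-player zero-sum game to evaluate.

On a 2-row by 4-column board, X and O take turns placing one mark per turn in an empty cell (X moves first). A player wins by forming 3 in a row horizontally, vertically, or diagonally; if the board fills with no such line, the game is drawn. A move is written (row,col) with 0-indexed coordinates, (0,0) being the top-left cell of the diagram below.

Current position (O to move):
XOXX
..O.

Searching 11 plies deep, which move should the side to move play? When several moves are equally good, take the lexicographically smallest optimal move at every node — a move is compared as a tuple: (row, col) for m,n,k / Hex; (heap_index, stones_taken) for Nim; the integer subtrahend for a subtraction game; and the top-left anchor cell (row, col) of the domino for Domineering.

O's best at [XOXX/..O.]: (1,1)

ply 1, O at XOXX/..O. | (1,0)=+0→XOXX/O.O.; (1,1)=+1→XOXX/.OO.*; (1,3)=+0→XOXX/..OO
ply 2, X at XOXX/.OO. | (1,0)=-1→XOXX/XOO.*; (1,3)=-1→XOXX/.OOX
ply 3, O at XOXX/XOO. | (1,3)=+1→XOXX/XOOO*
ply 4: XOXX/XOOO is terminal -1 (X); from XOXX/..O. depth 11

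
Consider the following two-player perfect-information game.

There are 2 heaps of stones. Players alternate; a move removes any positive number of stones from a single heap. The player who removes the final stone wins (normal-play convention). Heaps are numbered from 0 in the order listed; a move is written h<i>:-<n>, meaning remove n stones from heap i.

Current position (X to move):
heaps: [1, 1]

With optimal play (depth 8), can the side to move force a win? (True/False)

p1 X@[(1,1)]: h0:-1[(0,1)]-1* h1:-1[(1,0)]-1
p2 O@[(0,1)]: h1:-1[(0,0)]+1*
p3 X@[(0,0)] terminal -1; root [(1,1)] d8

X winning at [(1,1)]: False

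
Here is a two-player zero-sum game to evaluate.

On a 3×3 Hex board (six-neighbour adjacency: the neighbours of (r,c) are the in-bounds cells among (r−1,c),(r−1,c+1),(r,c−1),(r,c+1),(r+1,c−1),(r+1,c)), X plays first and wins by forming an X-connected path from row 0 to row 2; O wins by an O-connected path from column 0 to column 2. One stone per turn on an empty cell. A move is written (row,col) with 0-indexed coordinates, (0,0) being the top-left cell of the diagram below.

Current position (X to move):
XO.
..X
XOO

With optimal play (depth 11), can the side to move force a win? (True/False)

X winning at [XO./..X/XOO]: True

p1 X@[XO./..X/XOO]: (0,2)[XOX/..X/XOO]+1* (1,0)[XO./X.X/XOO]+1 (1,1)[XO./.XX/XOO]+1
p2 O@[XOX/..X/XOO]: (1,0)[XOX/O.X/XOO]-1* (1,1)[XOX/.OX/XOO]-1
p3 X@[XOX/O.X/XOO]: (1,1)[XOX/OXX/XOO]+1*
p4 O@[XOX/OXX/XOO] terminal -1; root [XO./..X/XOO] d11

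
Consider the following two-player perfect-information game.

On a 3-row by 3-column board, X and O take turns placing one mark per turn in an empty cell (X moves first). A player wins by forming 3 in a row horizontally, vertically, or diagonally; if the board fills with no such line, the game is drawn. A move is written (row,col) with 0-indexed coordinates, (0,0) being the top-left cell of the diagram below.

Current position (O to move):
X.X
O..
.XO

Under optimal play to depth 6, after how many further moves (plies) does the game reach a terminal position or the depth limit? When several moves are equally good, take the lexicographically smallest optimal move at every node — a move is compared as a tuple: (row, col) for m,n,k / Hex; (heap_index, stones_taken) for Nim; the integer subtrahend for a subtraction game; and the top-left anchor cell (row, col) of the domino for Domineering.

PV length from [X.X/O../.XO]: 4 plies

ply 1, O at X.X/O../.XO | (0,1)=+0→XOX/O../.XO*; (1,1)=-1→X.X/OO./.XO; (1,2)=-1→X.X/O.O/.XO; (2,0)=-1→X.X/O../OXO
ply 2, X at XOX/O../.XO | (1,1)=+0→XOX/OX./.XO*; (1,2)=+0→XOX/O.X/.XO; (2,0)=+0→XOX/O../XXO
ply 3, O at XOX/OX./.XO | (1,2)=-1→XOX/OXO/.XO; (2,0)=+0→XOX/OX./OXO*
ply 4, X at XOX/OX./OXO | (1,2)=+0→XOX/OXX/OXO*
ply 5: XOX/OXX/OXO is terminal +0 (O); from X.X/O../.XO depth 6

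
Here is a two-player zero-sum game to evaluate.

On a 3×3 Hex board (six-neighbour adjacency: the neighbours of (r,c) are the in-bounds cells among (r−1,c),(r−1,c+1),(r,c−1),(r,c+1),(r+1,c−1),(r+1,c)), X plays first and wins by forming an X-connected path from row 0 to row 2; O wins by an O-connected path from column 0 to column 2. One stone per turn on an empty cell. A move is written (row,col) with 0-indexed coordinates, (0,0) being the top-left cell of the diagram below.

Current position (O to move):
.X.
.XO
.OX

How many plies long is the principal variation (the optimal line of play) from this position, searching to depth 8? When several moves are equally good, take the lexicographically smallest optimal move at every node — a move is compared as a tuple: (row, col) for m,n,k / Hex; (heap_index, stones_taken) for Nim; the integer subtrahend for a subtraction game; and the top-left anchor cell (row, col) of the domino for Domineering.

[.X./.XO/.OX] O move#1: (0,0):-1/OX./.XO/.OX, (0,2):-1/.XO/.XO/.OX, (1,0):-1/.X./OXO/.OX, (2,0):+1/.X./.XO/OOX*
[.X./.XO/OOX] end (terminal -1, X#2); searched .X./.XO/.OX to 8

PV length from [.X./.XO/.OX]: 1 ply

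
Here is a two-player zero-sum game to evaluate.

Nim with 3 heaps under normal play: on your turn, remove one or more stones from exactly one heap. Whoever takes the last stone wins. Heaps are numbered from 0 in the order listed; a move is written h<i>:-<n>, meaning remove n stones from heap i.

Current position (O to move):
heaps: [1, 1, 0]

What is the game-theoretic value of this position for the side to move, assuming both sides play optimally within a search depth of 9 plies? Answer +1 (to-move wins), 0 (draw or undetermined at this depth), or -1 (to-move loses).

[(1,1,0)] O move#1: h0:-1:-1/(0,1,0)*, h1:-1:-1/(1,0,0)
[(0,1,0)] X move#2: h1:-1:+1/(0,0,0)*
[(0,0,0)] end (terminal -1, O#3); searched (1,1,0) to 9

value((1,1,0), O) = -1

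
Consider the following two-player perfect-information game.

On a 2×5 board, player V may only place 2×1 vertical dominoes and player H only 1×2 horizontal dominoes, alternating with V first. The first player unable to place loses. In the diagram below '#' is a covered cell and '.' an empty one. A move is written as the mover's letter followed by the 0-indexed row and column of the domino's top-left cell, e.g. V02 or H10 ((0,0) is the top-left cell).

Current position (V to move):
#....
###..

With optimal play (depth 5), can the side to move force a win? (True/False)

p1 V@[#..../###..]: V03[#..#./####.]+1* V04[#...#/###.#]-1
p2 H@[#..#./####.]: H01[####./####.]-1*
p3 V@[####./####.]: V04[#####/#####]+1*
p4 H@[#####/#####] terminal -1; root [#..../###..] d5

V winning at [#..../###..]: True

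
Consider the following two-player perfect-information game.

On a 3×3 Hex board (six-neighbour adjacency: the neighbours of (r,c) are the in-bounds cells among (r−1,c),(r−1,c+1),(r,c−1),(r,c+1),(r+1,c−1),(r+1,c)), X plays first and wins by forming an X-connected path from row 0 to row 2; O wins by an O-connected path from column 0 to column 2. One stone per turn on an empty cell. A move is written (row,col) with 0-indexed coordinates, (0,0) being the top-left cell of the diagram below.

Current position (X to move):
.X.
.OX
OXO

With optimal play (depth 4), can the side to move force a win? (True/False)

p1 X@[.X./.OX/OXO]: (0,0)[XX./.OX/OXO]-1 (0,2)[.XX/.OX/OXO]+1* (1,0)[.X./XOX/OXO]-1
p2 O@[.XX/.OX/OXO] terminal -1; root [.X./.OX/OXO] d4

X winning at [.X./.OX/OXO]: True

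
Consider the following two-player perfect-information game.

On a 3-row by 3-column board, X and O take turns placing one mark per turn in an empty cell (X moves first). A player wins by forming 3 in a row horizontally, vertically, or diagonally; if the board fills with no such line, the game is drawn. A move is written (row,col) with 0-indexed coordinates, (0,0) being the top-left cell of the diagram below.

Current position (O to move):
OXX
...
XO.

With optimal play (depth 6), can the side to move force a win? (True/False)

[OXX/.../XO.] O move#1: (1,0):-1/OXX/O../XO., (1,1):+0/OXX/.O./XO.*, (1,2):-1/OXX/..O/XO., (2,2):-1/OXX/.../XOO
[OXX/.O./XO.] X move#2: (1,0):-1/OXX/XO./XO., (1,2):-1/OXX/.OX/XO., (2,2):+0/OXX/.O./XOX*
[OXX/.O./XOX] O move#3: (1,0):-1/OXX/OO./XOX, (1,2):+0/OXX/.OO/XOX*
[OXX/.OO/XOX] X move#4: (1,0):+0/OXX/XOO/XOX*
[OXX/XOO/XOX] end (terminal +0, O#5); searched OXX/.../XO. to 6

O winning at [OXX/.../XO.]: False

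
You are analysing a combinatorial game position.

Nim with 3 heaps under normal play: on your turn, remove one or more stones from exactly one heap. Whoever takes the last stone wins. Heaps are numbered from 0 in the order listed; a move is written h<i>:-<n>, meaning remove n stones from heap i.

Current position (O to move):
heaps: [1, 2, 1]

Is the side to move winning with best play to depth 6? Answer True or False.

p1 O@[(1,2,1)]: h0:-1[(0,2,1)]-1 h1:-1[(1,1,1)]-1 h1:-2[(1,0,1)]+1* h2:-1[(1,2,0)]-1
p2 X@[(1,0,1)]: h0:-1[(0,0,1)]-1* h2:-1[(1,0,0)]-1
p3 O@[(0,0,1)]: h2:-1[(0,0,0)]+1*
p4 X@[(0,0,0)] terminal -1; root [(1,2,1)] d6

O winning at [(1,2,1)]: True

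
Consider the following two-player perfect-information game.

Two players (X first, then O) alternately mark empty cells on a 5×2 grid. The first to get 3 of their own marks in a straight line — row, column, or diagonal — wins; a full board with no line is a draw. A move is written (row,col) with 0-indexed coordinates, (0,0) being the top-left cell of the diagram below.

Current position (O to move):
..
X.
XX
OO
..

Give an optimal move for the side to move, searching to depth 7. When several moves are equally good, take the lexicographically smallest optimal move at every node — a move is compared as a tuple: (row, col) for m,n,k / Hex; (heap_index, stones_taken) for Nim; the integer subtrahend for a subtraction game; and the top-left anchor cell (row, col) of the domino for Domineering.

ply 1, O at ../X./XX/OO/.. | (0,0)=+0→O./X./XX/OO/..*; (0,1)=-1→.O/X./XX/OO/..; (1,1)=-1→../XO/XX/OO/..; (4,0)=-1→../X./XX/OO/O.; (4,1)=-1→../X./XX/OO/.O
ply 2, X at O./X./XX/OO/.. | (0,1)=+0→OX/X./XX/OO/..*; (1,1)=+0→O./XX/XX/OO/..; (4,0)=+0→O./X./XX/OO/X.; (4,1)=+0→O./X./XX/OO/.X
ply 3, O at OX/X./XX/OO/.. | (1,1)=+0→OX/XO/XX/OO/..*; (4,0)=-1→OX/X./XX/OO/O.; (4,1)=-1→OX/X./XX/OO/.O
ply 4, X at OX/XO/XX/OO/.. | (4,0)=+0→OX/XO/XX/OO/X.*; (4,1)=+0→OX/XO/XX/OO/.X
ply 5, O at OX/XO/XX/OO/X. | (4,1)=+0→OX/XO/XX/OO/XO*
ply 6: OX/XO/XX/OO/XO is terminal +0 (X); from ../X./XX/OO/.. depth 7

O's best at [../X./XX/OO/..]: (0,0)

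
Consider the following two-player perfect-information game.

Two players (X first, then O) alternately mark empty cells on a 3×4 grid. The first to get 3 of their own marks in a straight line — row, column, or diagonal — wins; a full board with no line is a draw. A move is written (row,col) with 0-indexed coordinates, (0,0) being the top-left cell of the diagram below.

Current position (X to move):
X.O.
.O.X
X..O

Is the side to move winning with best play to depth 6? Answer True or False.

p1 X@[X.O./.O.X/X..O]: (0,1)[XXO./.O.X/X..O]+0 (0,3)[X.OX/.O.X/X..O]-1 (1,0)[X.O./XO.X/X..O]+1* (1,2)[X.O./.OXX/X..O]+1 (2,1)[X.O./.O.X/XX.O]+1 (2,2)[X.O./.O.X/X.XO]+1
p2 O@[X.O./XO.X/X..O] terminal -1; root [X.O./.O.X/X..O] d6

X winning at [X.O./.O.X/X..O]: True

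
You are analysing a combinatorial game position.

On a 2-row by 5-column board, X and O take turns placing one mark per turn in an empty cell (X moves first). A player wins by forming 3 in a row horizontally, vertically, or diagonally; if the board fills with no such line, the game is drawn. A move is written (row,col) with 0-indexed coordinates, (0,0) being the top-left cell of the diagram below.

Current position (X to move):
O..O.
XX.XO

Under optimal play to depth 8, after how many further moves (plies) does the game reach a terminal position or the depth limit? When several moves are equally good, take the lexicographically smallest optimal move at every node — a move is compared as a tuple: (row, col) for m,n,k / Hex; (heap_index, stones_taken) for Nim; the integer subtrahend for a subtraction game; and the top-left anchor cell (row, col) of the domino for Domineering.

PV length from [O..O./XX.XO]: 1 ply

ply 1, X at O..O./XX.XO | (0,1)=+0→OX.O./XX.XO; (0,2)=+0→O.XO./XX.XO; (0,4)=+0→O..OX/XX.XO; (1,2)=+1→O..O./XXXXO*
ply 2: O..O./XXXXO is terminal -1 (O); from O..O./XX.XO depth 8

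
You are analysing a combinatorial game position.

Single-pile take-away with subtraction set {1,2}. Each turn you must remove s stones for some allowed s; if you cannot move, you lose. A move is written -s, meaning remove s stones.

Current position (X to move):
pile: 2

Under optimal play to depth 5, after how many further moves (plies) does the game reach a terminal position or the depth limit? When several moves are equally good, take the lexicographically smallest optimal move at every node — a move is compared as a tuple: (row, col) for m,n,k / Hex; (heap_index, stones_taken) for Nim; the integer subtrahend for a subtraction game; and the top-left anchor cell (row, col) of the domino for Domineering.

PV length from [2]: 1 ply

ply 1, X at 2 | -1=-1→1; -2=+1→0*
ply 2: 0 is terminal -1 (O); from 2 depth 5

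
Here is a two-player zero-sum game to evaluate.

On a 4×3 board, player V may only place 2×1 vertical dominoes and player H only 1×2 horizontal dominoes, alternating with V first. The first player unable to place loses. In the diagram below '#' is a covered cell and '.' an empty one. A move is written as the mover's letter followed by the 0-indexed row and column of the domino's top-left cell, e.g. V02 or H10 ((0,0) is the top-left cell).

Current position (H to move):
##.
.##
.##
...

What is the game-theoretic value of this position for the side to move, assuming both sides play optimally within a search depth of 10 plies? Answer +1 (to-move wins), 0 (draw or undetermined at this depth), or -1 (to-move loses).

[##./.##/.##/...] H move#1: H30:-1/##./.##/.##/##.*, H31:-1/##./.##/.##/.##
[##./.##/.##/##.] V move#2: V10:+1/##./###/###/##.*
[##./###/###/##.] end (terminal -1, H#3); searched ##./.##/.##/... to 10

value(##./.##/.##/..., H) = -1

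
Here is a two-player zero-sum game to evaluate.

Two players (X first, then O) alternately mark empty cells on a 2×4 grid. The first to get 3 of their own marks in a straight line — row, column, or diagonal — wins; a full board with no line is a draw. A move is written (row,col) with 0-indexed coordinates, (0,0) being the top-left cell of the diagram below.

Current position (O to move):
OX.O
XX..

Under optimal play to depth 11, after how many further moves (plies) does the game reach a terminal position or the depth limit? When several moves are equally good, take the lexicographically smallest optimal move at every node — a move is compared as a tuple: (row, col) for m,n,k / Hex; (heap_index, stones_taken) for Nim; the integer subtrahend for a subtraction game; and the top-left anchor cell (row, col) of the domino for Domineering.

ply 1, O at OX.O/XX.. | (0,2)=-1→OXOO/XX..; (1,2)=+0→OX.O/XXO.*; (1,3)=-1→OX.O/XX.O
ply 2, X at OX.O/XXO. | (0,2)=+0→OXXO/XXO.*; (1,3)=+0→OX.O/XXOX
ply 3, O at OXXO/XXO. | (1,3)=+0→OXXO/XXOO*
ply 4: OXXO/XXOO is terminal +0 (X); from OX.O/XX.. depth 11

PV length from [OX.O/XX..]: 3 plies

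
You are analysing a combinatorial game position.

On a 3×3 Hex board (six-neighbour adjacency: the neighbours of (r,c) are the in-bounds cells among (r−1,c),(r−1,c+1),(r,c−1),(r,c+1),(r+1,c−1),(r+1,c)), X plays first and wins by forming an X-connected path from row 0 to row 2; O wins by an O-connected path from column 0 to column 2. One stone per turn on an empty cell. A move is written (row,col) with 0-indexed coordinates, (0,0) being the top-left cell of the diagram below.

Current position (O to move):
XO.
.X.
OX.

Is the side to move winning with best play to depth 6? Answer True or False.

O winning at [XO./.X./OX.]: False

ply 1, O at XO./.X./OX. | (0,2)=-1→XOO/.X./OX.*; (1,0)=-1→XO./OX./OX.; (1,2)=-1→XO./.XO/OX.; (2,2)=-1→XO./.X./OXO
ply 2, X at XOO/.X./OX. | (1,0)=+1→XOO/XX./OX.*; (1,2)=-1→XOO/.XX/OX.; (2,2)=-1→XOO/.X./OXX
ply 3: XOO/XX./OX. is terminal -1 (O); from XO./.X./OX. depth 6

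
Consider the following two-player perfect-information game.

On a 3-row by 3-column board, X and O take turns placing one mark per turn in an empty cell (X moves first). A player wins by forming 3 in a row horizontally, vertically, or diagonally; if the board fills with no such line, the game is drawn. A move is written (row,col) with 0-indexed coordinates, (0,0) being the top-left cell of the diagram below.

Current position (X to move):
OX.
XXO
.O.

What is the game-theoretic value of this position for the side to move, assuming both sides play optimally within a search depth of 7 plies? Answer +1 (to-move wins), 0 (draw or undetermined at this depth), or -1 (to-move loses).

ply 1, X at OX./XXO/.O. | (0,2)=+0→OXX/XXO/.O.*; (2,0)=+0→OX./XXO/XO.; (2,2)=+0→OX./XXO/.OX
ply 2, O at OXX/XXO/.O. | (2,0)=+0→OXX/XXO/OO.*; (2,2)=-1→OXX/XXO/.OO
ply 3, X at OXX/XXO/OO. | (2,2)=+0→OXX/XXO/OOX*
ply 4: OXX/XXO/OOX is terminal +0 (O); from OX./XXO/.O. depth 7

value(OX./XXO/.O., X) = 0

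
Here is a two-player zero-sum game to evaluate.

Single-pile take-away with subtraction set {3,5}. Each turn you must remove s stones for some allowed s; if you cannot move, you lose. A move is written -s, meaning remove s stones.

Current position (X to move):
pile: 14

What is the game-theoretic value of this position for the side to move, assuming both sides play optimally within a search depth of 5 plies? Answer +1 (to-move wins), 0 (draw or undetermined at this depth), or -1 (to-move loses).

ply 1, X at 14 | -3=-1→11; -5=+1→9*
ply 2, O at 9 | -3=-1→6*; -5=-1→4
ply 3, X at 6 | -3=-1→3; -5=+1→1*
ply 4: 1 is terminal -1 (O); from 14 depth 5

value(14, X) = +1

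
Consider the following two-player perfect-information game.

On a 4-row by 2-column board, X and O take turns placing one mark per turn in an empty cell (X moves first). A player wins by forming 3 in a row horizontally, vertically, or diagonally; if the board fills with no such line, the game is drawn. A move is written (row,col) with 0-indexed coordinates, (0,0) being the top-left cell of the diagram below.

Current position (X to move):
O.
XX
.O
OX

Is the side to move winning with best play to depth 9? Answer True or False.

ply 1, X at O./XX/.O/OX | (0,1)=+0→OX/XX/.O/OX*; (2,0)=+0→O./XX/XO/OX
ply 2, O at OX/XX/.O/OX | (2,0)=+0→OX/XX/OO/OX*
ply 3: OX/XX/OO/OX is terminal +0 (X); from O./XX/.O/OX depth 9

X winning at [O./XX/.O/OX]: False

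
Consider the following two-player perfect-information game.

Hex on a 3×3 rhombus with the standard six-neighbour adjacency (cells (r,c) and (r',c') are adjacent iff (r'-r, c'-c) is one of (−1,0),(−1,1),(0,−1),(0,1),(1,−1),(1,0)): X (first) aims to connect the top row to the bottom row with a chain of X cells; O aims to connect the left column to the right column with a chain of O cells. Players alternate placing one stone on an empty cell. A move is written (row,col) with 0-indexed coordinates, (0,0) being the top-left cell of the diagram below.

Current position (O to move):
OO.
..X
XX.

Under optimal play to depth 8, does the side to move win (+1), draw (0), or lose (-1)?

value(OO./..X/XX., O) = +1

[OO./..X/XX.] O move#1: (0,2):+1/OOO/..X/XX.*, (1,0):-1/OO./O.X/XX., (1,1):-1/OO./.OX/XX., (2,2):-1/OO./..X/XXO
[OOO/..X/XX.] end (terminal -1, X#2); searched OO./..X/XX. to 8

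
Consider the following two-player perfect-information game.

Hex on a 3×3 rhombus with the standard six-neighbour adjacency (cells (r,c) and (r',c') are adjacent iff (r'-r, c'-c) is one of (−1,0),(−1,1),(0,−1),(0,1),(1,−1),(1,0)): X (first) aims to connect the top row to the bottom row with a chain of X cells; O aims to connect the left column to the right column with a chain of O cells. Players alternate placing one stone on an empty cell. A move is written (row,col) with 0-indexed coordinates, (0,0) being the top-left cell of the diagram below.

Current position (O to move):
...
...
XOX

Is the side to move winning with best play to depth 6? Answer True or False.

O winning at [.../.../XOX]: False

[.../.../XOX] O move#1: (0,0):-1/O../.../XOX*, (0,1):-1/.O./.../XOX, (0,2):-1/..O/.../XOX, (1,0):-1/.../O../XOX, (1,1):-1/.../.O./XOX, (1,2):-1/.../..O/XOX
[O../.../XOX] X move#2: (0,1):+1/OX./.../XOX*, (0,2):+1/O.X/.../XOX, (1,0):+1/O../X../XOX, (1,1):+1/O../.X./XOX, (1,2):+1/O../..X/XOX
[OX./.../XOX] O move#3: (0,2):-1/OXO/.../XOX*, (1,0):-1/OX./O../XOX, (1,1):-1/OX./.O./XOX, (1,2):-1/OX./..O/XOX
[OXO/.../XOX] X move#4: (1,0):+1/OXO/X../XOX*, (1,1):+1/OXO/.X./XOX, (1,2):+1/OXO/..X/XOX
[OXO/X../XOX] end (terminal -1, O#5); searched .../.../XOX to 6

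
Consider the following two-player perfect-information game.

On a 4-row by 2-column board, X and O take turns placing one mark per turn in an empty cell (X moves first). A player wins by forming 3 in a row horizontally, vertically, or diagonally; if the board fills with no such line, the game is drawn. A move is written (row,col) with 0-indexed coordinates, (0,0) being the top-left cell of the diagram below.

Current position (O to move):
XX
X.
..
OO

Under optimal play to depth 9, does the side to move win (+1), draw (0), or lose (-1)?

p1 O@[XX/X./../OO]: (1,1)[XX/XO/../OO]-1 (2,0)[XX/X./O./OO]+0* (2,1)[XX/X./.O/OO]-1
p2 X@[XX/X./O./OO]: (1,1)[XX/XX/O./OO]+0* (2,1)[XX/X./OX/OO]+0
p3 O@[XX/XX/O./OO]: (2,1)[XX/XX/OO/OO]+0*
p4 X@[XX/XX/OO/OO] terminal +0; root [XX/X./../OO] d9

value(XX/X./../OO, O) = 0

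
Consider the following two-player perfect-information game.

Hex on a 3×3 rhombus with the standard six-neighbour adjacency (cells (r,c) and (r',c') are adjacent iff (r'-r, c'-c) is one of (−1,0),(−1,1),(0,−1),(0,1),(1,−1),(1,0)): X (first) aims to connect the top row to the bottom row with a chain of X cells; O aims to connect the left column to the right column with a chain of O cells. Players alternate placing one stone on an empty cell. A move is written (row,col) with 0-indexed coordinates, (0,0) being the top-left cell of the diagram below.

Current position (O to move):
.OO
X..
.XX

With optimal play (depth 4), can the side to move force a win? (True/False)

p1 O@[.OO/X../.XX]: (0,0)[OOO/X../.XX]+1* (1,1)[.OO/XO./.XX]+1 (1,2)[.OO/X.O/.XX]-1 (2,0)[.OO/X../OXX]+1
p2 X@[OOO/X../.XX] terminal -1; root [.OO/X../.XX] d4

O winning at [.OO/X../.XX]: True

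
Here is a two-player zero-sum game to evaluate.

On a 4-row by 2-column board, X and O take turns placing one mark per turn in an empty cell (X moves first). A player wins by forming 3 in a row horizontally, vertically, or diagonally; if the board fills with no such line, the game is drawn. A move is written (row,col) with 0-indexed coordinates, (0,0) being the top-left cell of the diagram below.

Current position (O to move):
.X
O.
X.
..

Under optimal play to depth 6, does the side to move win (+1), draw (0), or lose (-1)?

value(.X/O./X./.., O) = 0

ply 1, O at .X/O./X./.. | (0,0)=+0→OX/O./X./..*; (1,1)=+0→.X/OO/X./..; (2,1)=+0→.X/O./XO/..; (3,0)=+0→.X/O./X./O.; (3,1)=+0→.X/O./X./.O
ply 2, X at OX/O./X./.. | (1,1)=+0→OX/OX/X./..*; (2,1)=+0→OX/O./XX/..; (3,0)=+0→OX/O./X./X.; (3,1)=+0→OX/O./X./.X
ply 3, O at OX/OX/X./.. | (2,1)=+0→OX/OX/XO/..*; (3,0)=-1→OX/OX/X./O.; (3,1)=-1→OX/OX/X./.O
ply 4, X at OX/OX/XO/.. | (3,0)=+0→OX/OX/XO/X.*; (3,1)=+0→OX/OX/XO/.X
ply 5, O at OX/OX/XO/X. | (3,1)=+0→OX/OX/XO/XO*
ply 6: OX/OX/XO/XO is terminal +0 (X); from .X/O./X./.. depth 6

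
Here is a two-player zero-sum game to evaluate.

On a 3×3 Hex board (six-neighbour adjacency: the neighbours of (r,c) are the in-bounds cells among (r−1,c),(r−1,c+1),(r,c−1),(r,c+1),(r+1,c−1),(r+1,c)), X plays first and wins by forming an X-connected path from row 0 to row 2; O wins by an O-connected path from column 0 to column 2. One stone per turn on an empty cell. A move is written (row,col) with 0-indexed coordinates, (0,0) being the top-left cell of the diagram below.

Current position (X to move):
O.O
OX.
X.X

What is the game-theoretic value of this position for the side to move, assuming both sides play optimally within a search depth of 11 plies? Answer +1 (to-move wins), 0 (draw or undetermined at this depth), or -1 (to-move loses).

p1 X@[O.O/OX./X.X]: (0,1)[OXO/OX./X.X]+1* (1,2)[O.O/OXX/X.X]-1 (2,1)[O.O/OX./XXX]-1
p2 O@[OXO/OX./X.X] terminal -1; root [O.O/OX./X.X] d11

value(O.O/OX./X.X, X) = +1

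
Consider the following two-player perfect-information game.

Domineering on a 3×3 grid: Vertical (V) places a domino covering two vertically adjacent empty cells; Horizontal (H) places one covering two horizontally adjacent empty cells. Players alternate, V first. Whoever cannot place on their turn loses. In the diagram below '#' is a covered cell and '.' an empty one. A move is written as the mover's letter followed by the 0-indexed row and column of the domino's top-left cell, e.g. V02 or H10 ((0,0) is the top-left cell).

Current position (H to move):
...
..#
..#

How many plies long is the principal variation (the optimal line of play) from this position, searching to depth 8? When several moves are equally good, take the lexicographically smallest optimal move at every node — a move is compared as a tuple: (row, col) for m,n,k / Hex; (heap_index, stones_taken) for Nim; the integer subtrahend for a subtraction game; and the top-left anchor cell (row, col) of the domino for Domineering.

PV length from [.../..#/..#]: 1 ply

[.../..#/..#] H move#1: H00:-1/##./..#/..#, H01:-1/.##/..#/..#, H10:+1/.../###/..#*, H20:-1/.../..#/###
[.../###/..#] end (terminal -1, V#2); searched .../..#/..# to 8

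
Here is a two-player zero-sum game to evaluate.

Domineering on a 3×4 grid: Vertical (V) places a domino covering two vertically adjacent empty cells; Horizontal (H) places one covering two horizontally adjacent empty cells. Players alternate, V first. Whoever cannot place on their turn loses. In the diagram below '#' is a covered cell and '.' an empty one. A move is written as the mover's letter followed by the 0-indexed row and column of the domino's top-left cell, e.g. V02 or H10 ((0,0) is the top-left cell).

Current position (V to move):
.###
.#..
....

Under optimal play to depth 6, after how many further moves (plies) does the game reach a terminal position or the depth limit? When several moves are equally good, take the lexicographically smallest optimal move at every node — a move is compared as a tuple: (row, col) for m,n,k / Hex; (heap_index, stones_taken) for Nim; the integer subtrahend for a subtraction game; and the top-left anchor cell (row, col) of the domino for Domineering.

PV length from [.###/.#../....]: 3 plies

p1 V@[.###/.#../....]: V00[####/##../....]-1 V10[.###/##../#...]-1 V12[.###/.##./..#.]+1* V13[.###/.#.#/...#]+1
p2 H@[.###/.##./..#.]: H20[.###/.##./###.]-1*
p3 V@[.###/.##./###.]: V00[####/###./###.]+1* V13[.###/.###/####]+1
p4 H@[####/###./###.] terminal -1; root [.###/.#../....] d6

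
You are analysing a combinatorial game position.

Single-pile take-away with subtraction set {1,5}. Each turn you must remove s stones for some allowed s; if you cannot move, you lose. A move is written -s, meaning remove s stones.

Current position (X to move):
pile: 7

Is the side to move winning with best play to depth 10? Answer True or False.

X winning at [7]: True

[7] X move#1: -1:+1/6*, -5:+1/2
[6] O move#2: -1:-1/5*, -5:-1/1
[5] X move#3: -1:+1/4*, -5:+1/0
[4] O move#4: -1:-1/3*
[3] X move#5: -1:+1/2*
[2] O move#6: -1:-1/1*
[1] X move#7: -1:+1/0*
[0] end (terminal -1, O#8); searched 7 to 10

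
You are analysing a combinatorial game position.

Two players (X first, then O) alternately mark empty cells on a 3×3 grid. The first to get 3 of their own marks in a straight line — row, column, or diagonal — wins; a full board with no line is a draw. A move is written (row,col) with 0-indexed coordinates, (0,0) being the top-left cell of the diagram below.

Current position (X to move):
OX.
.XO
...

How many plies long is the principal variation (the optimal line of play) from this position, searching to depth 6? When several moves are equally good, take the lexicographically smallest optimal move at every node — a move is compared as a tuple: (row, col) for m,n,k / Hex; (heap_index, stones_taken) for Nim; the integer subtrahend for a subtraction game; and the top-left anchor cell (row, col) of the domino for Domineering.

PV length from [OX./.XO/...]: 3 plies

[OX./.XO/...] X move#1: (0,2):+1/OXX/.XO/...*, (1,0):+0/OX./XXO/..., (2,0):+1/OX./.XO/X.., (2,1):+1/OX./.XO/.X., (2,2):+0/OX./.XO/..X
[OXX/.XO/...] O move#2: (1,0):-1/OXX/OXO/...*, (2,0):-1/OXX/.XO/O.., (2,1):-1/OXX/.XO/.O., (2,2):-1/OXX/.XO/..O
[OXX/OXO/...] X move#3: (2,0):+1/OXX/OXO/X..*, (2,1):+1/OXX/OXO/.X., (2,2):-1/OXX/OXO/..X
[OXX/OXO/X..] end (terminal -1, O#4); searched OX./.XO/... to 6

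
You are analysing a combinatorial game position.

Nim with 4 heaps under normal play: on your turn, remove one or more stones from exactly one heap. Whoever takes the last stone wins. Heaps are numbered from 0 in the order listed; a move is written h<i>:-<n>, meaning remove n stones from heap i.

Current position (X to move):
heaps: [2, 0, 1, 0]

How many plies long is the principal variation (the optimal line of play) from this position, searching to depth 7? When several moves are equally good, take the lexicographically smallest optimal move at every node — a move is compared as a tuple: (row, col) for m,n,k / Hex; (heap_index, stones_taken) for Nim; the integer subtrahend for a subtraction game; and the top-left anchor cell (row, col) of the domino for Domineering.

PV length from [(2,0,1,0)]: 3 plies

[(2,0,1,0)] X move#1: h0:-1:+1/(1,0,1,0)*, h0:-2:-1/(0,0,1,0), h2:-1:-1/(2,0,0,0)
[(1,0,1,0)] O move#2: h0:-1:-1/(0,0,1,0)*, h2:-1:-1/(1,0,0,0)
[(0,0,1,0)] X move#3: h2:-1:+1/(0,0,0,0)*
[(0,0,0,0)] end (terminal -1, O#4); searched (2,0,1,0) to 7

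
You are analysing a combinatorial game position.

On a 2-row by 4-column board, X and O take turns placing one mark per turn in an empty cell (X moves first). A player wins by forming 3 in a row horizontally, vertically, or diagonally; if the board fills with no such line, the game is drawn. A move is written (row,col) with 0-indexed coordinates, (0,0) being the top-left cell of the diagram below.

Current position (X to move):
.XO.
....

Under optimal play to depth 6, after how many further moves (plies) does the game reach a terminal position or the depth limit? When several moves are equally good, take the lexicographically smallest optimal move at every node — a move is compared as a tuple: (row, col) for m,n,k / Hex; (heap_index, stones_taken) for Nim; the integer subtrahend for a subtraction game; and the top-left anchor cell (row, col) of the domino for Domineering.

ply 1, X at .XO./.... | (0,0)=+0→XXO./....*; (0,3)=+0→.XOX/....; (1,0)=+0→.XO./X...; (1,1)=+0→.XO./.X..; (1,2)=+0→.XO./..X.; (1,3)=+0→.XO./...X
ply 2, O at XXO./.... | (0,3)=+0→XXOO/....*; (1,0)=+0→XXO./O...; (1,1)=+0→XXO./.O..; (1,2)=+0→XXO./..O.; (1,3)=+0→XXO./...O
ply 3, X at XXOO/.... | (1,0)=+0→XXOO/X...*; (1,1)=+0→XXOO/.X..; (1,2)=+0→XXOO/..X.; (1,3)=+0→XXOO/...X
ply 4, O at XXOO/X... | (1,1)=+0→XXOO/XO..*; (1,2)=+0→XXOO/X.O.; (1,3)=+0→XXOO/X..O
ply 5, X at XXOO/XO.. | (1,2)=+0→XXOO/XOX.*; (1,3)=+0→XXOO/XO.X
ply 6, O at XXOO/XOX. | (1,3)=+0→XXOO/XOXO*
ply 7: XXOO/XOXO is terminal +0 (X); from .XO./.... depth 6

PV length from [.XO./....]: 6 plies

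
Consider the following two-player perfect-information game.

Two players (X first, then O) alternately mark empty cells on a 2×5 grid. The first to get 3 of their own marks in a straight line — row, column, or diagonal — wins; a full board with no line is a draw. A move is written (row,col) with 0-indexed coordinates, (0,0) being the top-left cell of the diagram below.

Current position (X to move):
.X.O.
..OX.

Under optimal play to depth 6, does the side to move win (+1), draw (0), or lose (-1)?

value(.X.O./..OX., X) = 0

ply 1, X at .X.O./..OX. | (0,0)=+0→XX.O./..OX.*; (0,2)=+0→.XXO./..OX.; (0,4)=+0→.X.OX/..OX.; (1,0)=+0→.X.O./X.OX.; (1,1)=+0→.X.O./.XOX.; (1,4)=+0→.X.O./..OXX
ply 2, O at XX.O./..OX. | (0,2)=+0→XXOO./..OX.*; (0,4)=-1→XX.OO/..OX.; (1,0)=-1→XX.O./O.OX.; (1,1)=-1→XX.O./.OOX.; (1,4)=-1→XX.O./..OXO
ply 3, X at XXOO./..OX. | (0,4)=+0→XXOOX/..OX.*; (1,0)=-1→XXOO./X.OX.; (1,1)=-1→XXOO./.XOX.; (1,4)=-1→XXOO./..OXX
ply 4, O at XXOOX/..OX. | (1,0)=+0→XXOOX/O.OX.*; (1,1)=+0→XXOOX/.OOX.; (1,4)=+0→XXOOX/..OXO
ply 5, X at XXOOX/O.OX. | (1,1)=+0→XXOOX/OXOX.*; (1,4)=-1→XXOOX/O.OXX
ply 6, O at XXOOX/OXOX. | (1,4)=+0→XXOOX/OXOXO*
ply 7: XXOOX/OXOXO is terminal +0 (X); from .X.O./..OX. depth 6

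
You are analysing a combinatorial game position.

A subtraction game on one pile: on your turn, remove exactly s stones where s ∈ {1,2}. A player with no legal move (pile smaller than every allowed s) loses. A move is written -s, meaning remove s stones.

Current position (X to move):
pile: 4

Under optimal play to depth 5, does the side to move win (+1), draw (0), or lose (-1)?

ply 1, X at 4 | -1=+1→3*; -2=-1→2
ply 2, O at 3 | -1=-1→2*; -2=-1→1
ply 3, X at 2 | -1=-1→1; -2=+1→0*
ply 4: 0 is terminal -1 (O); from 4 depth 5

value(4, X) = +1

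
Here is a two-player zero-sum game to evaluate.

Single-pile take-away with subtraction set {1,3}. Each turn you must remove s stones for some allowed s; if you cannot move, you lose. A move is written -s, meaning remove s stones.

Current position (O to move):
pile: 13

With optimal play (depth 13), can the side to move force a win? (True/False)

O winning at [13]: True

ply 1, O at 13 | -1=+1→12*; -3=+1→10
ply 2, X at 12 | -1=-1→11*; -3=-1→9
ply 3, O at 11 | -1=+1→10*; -3=+1→8
ply 4, X at 10 | -1=-1→9*; -3=-1→7
ply 5, O at 9 | -1=+1→8*; -3=+1→6
ply 6, X at 8 | -1=-1→7*; -3=-1→5
ply 7, O at 7 | -1=+1→6*; -3=+1→4
ply 8, X at 6 | -1=-1→5*; -3=-1→3
ply 9, O at 5 | -1=+1→4*; -3=+1→2
ply 10, X at 4 | -1=-1→3*; -3=-1→1
ply 11, O at 3 | -1=+1→2*; -3=+1→0
ply 12, X at 2 | -1=-1→1*
ply 13, O at 1 | -1=+1→0*
ply 14: 0 is terminal -1 (X); from 13 depth 13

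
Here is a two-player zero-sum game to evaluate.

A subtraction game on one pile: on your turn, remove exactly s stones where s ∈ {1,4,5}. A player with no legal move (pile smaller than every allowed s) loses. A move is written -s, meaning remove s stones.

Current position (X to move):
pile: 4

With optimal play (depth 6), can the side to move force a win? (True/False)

p1 X@[4]: -1[3]-1 -4[0]+1*
p2 O@[0] terminal -1; root [4] d6

X winning at [4]: True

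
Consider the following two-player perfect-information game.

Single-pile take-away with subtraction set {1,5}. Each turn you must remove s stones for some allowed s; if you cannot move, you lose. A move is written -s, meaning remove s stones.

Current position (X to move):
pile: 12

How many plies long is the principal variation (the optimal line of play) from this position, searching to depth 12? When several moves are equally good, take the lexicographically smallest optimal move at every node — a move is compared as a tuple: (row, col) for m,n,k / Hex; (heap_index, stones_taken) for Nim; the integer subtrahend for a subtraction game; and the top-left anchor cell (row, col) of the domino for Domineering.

PV length from [12]: 12 plies

p1 X@[12]: -1[11]-1* -5[7]-1
p2 O@[11]: -1[10]+1* -5[6]+1
p3 X@[10]: -1[9]-1* -5[5]-1
p4 O@[9]: -1[8]+1* -5[4]+1
p5 X@[8]: -1[7]-1* -5[3]-1
p6 O@[7]: -1[6]+1* -5[2]+1
p7 X@[6]: -1[5]-1* -5[1]-1
p8 O@[5]: -1[4]+1* -5[0]+1
p9 X@[4]: -1[3]-1*
p10 O@[3]: -1[2]+1*
p11 X@[2]: -1[1]-1*
p12 O@[1]: -1[0]+1*
p13 X@[0] terminal -1; root [12] d12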